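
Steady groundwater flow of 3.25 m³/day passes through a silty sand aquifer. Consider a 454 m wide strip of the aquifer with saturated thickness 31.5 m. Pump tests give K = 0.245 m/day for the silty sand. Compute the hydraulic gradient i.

Cross-sectional area A = 454 × 31.5 = 14301 m².
From Q = K·A·i, i = Q / (K·A) = 3.25 / (0.2450 × 14301) = 0.0009276.

0.000928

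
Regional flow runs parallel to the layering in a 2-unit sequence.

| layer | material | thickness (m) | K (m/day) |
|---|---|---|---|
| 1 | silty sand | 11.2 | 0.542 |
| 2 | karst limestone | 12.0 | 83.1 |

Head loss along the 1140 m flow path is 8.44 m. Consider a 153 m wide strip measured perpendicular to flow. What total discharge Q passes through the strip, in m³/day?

Flow is parallel to layering, so each bed carries its own Darcy discharge and the transmissivities add.
Σ(K_i·b_i) = 0.542×11.2 + 83.1×12.0 = 1003 m²/day.
Hydraulic gradient i = Δh / L = 8.44 / 1140 = 0.007404.
Q = Σ(K_i·b_i) · W · i = 1003 × 153 × 0.007404 = 1136 m³/day.

1140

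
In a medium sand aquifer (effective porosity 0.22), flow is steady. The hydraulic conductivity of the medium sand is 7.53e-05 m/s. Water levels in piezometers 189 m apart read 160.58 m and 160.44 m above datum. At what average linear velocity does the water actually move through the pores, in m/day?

Convert K: 7.53e-05 m/s × 86400 = 6.506 m/day.
Hydraulic gradient i = (160.58 − 160.44) / 189 = 0.14 / 189 = 0.0007407.
Darcy flux q = K · i = 6.506 × 0.0007407 = 0.004819 m/day.
Seepage velocity v = q / n_e = 0.004819 / 0.22 = 0.02191 m/day.

0.0219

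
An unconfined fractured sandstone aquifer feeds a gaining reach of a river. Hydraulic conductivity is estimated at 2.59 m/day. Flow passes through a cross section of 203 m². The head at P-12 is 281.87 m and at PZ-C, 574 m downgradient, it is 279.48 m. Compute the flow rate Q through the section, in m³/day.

2.19

Hydraulic gradient i = (281.87 − 279.48) / 574 = 2.39 / 574 = 0.004164.
Darcy's law: Q = K · A · i = 2.590 × 203.0 × 0.004164 = 2.189 m³/day.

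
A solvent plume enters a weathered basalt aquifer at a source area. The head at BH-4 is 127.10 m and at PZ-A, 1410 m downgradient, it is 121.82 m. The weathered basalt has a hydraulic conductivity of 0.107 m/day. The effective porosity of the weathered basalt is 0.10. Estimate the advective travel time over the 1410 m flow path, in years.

Hydraulic gradient i = (127.10 − 121.82) / 1410 = 5.28 / 1410 = 0.003745.
Darcy flux q = K · i = 0.1070 × 0.003745 = 0.0004007 m/day.
Seepage velocity v = q / n_e = 0.0004007 / 0.10 = 0.004007 m/day.
Travel time t = L / v = 1410 / 0.004007 = 3.519e+05 days = 963.5 years.

963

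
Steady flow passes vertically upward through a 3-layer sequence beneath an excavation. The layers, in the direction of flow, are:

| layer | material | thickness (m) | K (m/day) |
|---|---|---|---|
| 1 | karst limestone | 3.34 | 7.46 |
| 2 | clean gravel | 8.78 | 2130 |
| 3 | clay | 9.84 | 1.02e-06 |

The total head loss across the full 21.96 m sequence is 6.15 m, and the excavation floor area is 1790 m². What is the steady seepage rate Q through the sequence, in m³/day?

0.00114

Flow is perpendicular to layering, so the layers act in series and the equivalent K is the thickness-weighted harmonic mean.
Total thickness L = 3.34 + 8.78 + 9.84 = 21.96 m.
Σ(b_i/K_i) = 3.34/7.46 + 8.78/2130 + 9.84/1.02e-06 = 9.647e+06 d.
K_eq = L / Σ(b_i/K_i) = 21.96 / 9.647e+06 = 2.276e-06 m/day.
Q = K_eq · A · (Δh/L) = 2.276e-06 × 1790 × (6.15/21.96) = 0.001141 m³/day.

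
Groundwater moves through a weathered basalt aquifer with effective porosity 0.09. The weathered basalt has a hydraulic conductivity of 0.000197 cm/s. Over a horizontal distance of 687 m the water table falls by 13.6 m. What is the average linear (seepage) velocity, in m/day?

0.0374

Convert K: 0.000197 cm/s × 864 = 0.1702 m/day.
Hydraulic gradient i = Δh / L = 13.6 / 687 = 0.01980.
Darcy flux q = K · i = 0.1702 × 0.01980 = 0.003369 m/day.
Seepage velocity v = q / n_e = 0.003369 / 0.09 = 0.03744 m/day.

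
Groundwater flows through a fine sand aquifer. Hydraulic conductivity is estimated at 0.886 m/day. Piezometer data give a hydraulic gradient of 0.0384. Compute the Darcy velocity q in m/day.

0.0340

Hydraulic gradient i = 0.0384.
Specific discharge q = K · i = 0.8860 × 0.03840 = 0.03402 m/day.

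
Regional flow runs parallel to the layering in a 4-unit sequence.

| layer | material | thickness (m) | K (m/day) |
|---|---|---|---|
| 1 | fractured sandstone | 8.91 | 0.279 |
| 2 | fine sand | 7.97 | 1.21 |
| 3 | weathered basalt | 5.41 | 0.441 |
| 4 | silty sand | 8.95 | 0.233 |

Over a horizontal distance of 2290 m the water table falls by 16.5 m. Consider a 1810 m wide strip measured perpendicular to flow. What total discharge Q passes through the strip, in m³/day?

216

Flow is parallel to layering, so each bed carries its own Darcy discharge and the transmissivities add.
Σ(K_i·b_i) = 0.279×8.91 + 1.21×7.97 + 0.441×5.41 + 0.233×8.95 = 16.60 m²/day.
Hydraulic gradient i = Δh / L = 16.5 / 2290 = 0.007205.
Q = Σ(K_i·b_i) · W · i = 16.60 × 1810 × 0.007205 = 216.5 m³/day.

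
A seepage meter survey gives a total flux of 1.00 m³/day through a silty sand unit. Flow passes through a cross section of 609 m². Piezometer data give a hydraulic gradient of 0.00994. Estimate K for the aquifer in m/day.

0.165

Hydraulic gradient i = 0.00994.
From Q = K·A·i, K = Q / (A·i) = 1.00 / (609.0 × 0.009940) = 0.1652 m/day.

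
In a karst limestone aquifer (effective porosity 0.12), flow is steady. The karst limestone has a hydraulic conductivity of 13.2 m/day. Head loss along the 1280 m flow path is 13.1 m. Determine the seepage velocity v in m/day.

1.13

Hydraulic gradient i = Δh / L = 13.1 / 1280 = 0.01023.
Darcy flux q = K · i = 13.20 × 0.01023 = 0.1351 m/day.
Seepage velocity v = q / n_e = 0.1351 / 0.12 = 1.126 m/day.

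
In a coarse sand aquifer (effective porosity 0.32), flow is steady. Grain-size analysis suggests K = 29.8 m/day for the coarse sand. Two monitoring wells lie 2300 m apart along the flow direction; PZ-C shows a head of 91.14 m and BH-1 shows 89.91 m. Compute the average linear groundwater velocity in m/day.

Hydraulic gradient i = (91.14 − 89.91) / 2300 = 1.23 / 2300 = 0.0005348.
Darcy flux q = K · i = 29.80 × 0.0005348 = 0.01594 m/day.
Seepage velocity v = q / n_e = 0.01594 / 0.32 = 0.04980 m/day.

0.0498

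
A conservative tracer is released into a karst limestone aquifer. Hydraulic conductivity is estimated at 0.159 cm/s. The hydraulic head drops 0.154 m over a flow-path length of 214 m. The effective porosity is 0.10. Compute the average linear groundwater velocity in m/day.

0.989

Convert K: 0.159 cm/s × 864 = 137.4 m/day.
Hydraulic gradient i = Δh / L = 0.154 / 214 = 0.0007196.
Darcy flux q = K · i = 137.4 × 0.0007196 = 0.09886 m/day.
Seepage velocity v = q / n_e = 0.09886 / 0.10 = 0.9886 m/day.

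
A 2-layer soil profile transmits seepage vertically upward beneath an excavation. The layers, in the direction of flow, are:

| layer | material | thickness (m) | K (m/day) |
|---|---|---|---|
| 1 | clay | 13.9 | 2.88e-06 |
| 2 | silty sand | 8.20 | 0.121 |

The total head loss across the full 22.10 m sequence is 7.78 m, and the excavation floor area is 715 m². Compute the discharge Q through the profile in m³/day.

0.00115

Flow is perpendicular to layering, so the layers act in series and the equivalent K is the thickness-weighted harmonic mean.
Total thickness L = 13.9 + 8.20 = 22.10 m.
Σ(b_i/K_i) = 13.9/2.88e-06 + 8.20/0.121 = 4.826e+06 d.
K_eq = L / Σ(b_i/K_i) = 22.10 / 4.826e+06 = 4.579e-06 m/day.
Q = K_eq · A · (Δh/L) = 4.579e-06 × 715 × (7.78/22.10) = 0.001153 m³/day.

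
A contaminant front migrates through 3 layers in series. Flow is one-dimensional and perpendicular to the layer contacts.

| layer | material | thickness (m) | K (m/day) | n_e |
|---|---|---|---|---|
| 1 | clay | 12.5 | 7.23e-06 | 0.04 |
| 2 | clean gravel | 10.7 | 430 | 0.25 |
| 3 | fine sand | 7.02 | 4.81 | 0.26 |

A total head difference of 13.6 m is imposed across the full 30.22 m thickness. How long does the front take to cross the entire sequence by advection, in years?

1740

With flow normal to the layers, continuity requires the same specific discharge q through every layer.
Σ(b_i/K_i) = 12.5/7.23e-06 + 10.7/430 + 7.02/4.81 = 1.729e+06 d.
q = Δh / Σ(b_i/K_i) = 13.6 / 1.729e+06 = 7.866e-06 m/day.
In each layer the seepage velocity is v_i = q/n_i, so the layer transit time is t_i = b_i·n_i / q:
  layer 1 (clay): t_1 = 12.5 × 0.04 / 7.866e-06 = 63563 d
  layer 2 (clean gravel): t_2 = 10.7 × 0.25 / 7.866e-06 = 3.401e+05 d
  layer 3 (fine sand): t_3 = 7.02 × 0.26 / 7.866e-06 = 2.320e+05 d
Total t = Σ t_i = 6.357e+05 days = 1740 years.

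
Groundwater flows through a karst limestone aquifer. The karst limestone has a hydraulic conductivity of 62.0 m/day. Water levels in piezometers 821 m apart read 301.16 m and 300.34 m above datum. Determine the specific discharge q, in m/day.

Hydraulic gradient i = (301.16 − 300.34) / 821 = 0.82 / 821 = 0.0009988.
Specific discharge q = K · i = 62.00 × 0.0009988 = 0.06192 m/day.

0.0619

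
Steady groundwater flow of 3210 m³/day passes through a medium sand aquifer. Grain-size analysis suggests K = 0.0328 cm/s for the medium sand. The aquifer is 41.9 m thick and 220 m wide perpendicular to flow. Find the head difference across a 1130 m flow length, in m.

Convert K: 0.0328 cm/s × 864 = 28.34 m/day.
Cross-sectional area A = 220 × 41.9 = 9218 m².
From Q = K·A·i, i = Q / (K·A) = 3210 / (28.34 × 9218) = 0.01229.
Head loss Δh = i · L = 0.01229 × 1130 = 13.89 m.

13.9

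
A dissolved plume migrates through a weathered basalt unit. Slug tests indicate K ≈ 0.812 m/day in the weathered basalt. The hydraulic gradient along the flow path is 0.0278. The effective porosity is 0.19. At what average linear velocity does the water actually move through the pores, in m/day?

0.119

Hydraulic gradient i = 0.0278.
Darcy flux q = K · i = 0.8120 × 0.02780 = 0.02257 m/day.
Seepage velocity v = q / n_e = 0.02257 / 0.19 = 0.1188 m/day.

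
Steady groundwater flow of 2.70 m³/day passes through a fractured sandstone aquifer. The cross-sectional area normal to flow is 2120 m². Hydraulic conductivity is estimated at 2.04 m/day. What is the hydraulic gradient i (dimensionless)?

0.000624

From Q = K·A·i, i = Q / (K·A) = 2.70 / (2.040 × 2120) = 0.0006243.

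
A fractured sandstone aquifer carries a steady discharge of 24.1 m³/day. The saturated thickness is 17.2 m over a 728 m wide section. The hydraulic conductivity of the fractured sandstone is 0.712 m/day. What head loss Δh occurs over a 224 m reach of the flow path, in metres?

Cross-sectional area A = 728 × 17.2 = 12522 m².
From Q = K·A·i, i = Q / (K·A) = 24.1 / (0.7120 × 12522) = 0.002703.
Head loss Δh = i · L = 0.002703 × 224 = 0.6055 m.

0.606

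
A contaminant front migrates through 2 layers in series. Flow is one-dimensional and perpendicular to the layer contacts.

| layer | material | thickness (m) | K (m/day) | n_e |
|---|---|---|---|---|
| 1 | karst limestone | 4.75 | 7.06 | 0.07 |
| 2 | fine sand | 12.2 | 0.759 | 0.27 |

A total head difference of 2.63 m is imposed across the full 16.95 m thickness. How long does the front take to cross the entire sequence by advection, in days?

23.1

With flow normal to the layers, continuity requires the same specific discharge q through every layer.
Σ(b_i/K_i) = 4.75/7.06 + 12.2/0.759 = 16.75 d.
q = Δh / Σ(b_i/K_i) = 2.63 / 16.75 = 0.1570 m/day.
In each layer the seepage velocity is v_i = q/n_i, so the layer transit time is t_i = b_i·n_i / q:
  layer 1 (karst limestone): t_1 = 4.75 × 0.07 / 0.1570 = 2.117 d
  layer 2 (fine sand): t_2 = 12.2 × 0.27 / 0.1570 = 20.97 d
Total t = Σ t_i = 23.09 days.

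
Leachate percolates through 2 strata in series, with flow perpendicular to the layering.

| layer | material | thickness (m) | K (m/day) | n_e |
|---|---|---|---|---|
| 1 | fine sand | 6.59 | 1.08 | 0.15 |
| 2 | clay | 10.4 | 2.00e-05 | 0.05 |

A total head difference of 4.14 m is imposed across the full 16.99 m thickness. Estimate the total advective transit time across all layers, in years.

519

With flow normal to the layers, continuity requires the same specific discharge q through every layer.
Σ(b_i/K_i) = 6.59/1.08 + 10.4/2.00e-05 = 5.200e+05 d.
q = Δh / Σ(b_i/K_i) = 4.14 / 5.200e+05 = 7.961e-06 m/day.
In each layer the seepage velocity is v_i = q/n_i, so the layer transit time is t_i = b_i·n_i / q:
  layer 1 (fine sand): t_1 = 6.59 × 0.15 / 7.961e-06 = 1.242e+05 d
  layer 2 (clay): t_2 = 10.4 × 0.05 / 7.961e-06 = 65315 d
Total t = Σ t_i = 1.895e+05 days = 518.8 years.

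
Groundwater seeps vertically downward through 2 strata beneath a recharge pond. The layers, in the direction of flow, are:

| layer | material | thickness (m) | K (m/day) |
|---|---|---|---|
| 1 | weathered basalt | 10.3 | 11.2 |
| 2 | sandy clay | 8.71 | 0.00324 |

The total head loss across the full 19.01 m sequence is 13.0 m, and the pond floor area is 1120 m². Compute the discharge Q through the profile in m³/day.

5.41

Flow is perpendicular to layering, so the layers act in series and the equivalent K is the thickness-weighted harmonic mean.
Total thickness L = 10.3 + 8.71 = 19.01 m.
Σ(b_i/K_i) = 10.3/11.2 + 8.71/0.00324 = 2689 d.
K_eq = L / Σ(b_i/K_i) = 19.01 / 2689 = 0.007069 m/day.
Q = K_eq · A · (Δh/L) = 0.007069 × 1120 × (13.0/19.01) = 5.414 m³/day.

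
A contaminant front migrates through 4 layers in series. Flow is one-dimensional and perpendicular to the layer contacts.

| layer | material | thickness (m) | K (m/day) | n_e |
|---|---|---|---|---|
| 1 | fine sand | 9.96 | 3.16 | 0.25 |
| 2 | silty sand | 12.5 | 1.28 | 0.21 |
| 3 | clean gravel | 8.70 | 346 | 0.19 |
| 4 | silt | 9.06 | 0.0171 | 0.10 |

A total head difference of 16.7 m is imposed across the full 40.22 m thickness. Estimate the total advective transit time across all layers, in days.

249

With flow normal to the layers, continuity requires the same specific discharge q through every layer.
Σ(b_i/K_i) = 9.96/3.16 + 12.5/1.28 + 8.70/346 + 9.06/0.0171 = 542.8 d.
q = Δh / Σ(b_i/K_i) = 16.7 / 542.8 = 0.03077 m/day.
In each layer the seepage velocity is v_i = q/n_i, so the layer transit time is t_i = b_i·n_i / q:
  layer 1 (fine sand): t_1 = 9.96 × 0.25 / 0.03077 = 80.93 d
  layer 2 (silty sand): t_2 = 12.5 × 0.21 / 0.03077 = 85.32 d
  layer 3 (clean gravel): t_3 = 8.70 × 0.19 / 0.03077 = 53.72 d
  layer 4 (silt): t_4 = 9.06 × 0.10 / 0.03077 = 29.45 d
Total t = Σ t_i = 249.4 days.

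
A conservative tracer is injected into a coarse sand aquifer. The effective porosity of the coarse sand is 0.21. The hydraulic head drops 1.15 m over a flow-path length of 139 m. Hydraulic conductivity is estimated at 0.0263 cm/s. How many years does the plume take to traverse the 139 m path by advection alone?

0.425

Convert K: 0.0263 cm/s × 864 = 22.72 m/day.
Hydraulic gradient i = Δh / L = 1.15 / 139 = 0.008273.
Darcy flux q = K · i = 22.72 × 0.008273 = 0.1880 m/day.
Seepage velocity v = q / n_e = 0.1880 / 0.21 = 0.8952 m/day.
Travel time t = L / v = 139 / 0.8952 = 155.3 days = 0.4251 years.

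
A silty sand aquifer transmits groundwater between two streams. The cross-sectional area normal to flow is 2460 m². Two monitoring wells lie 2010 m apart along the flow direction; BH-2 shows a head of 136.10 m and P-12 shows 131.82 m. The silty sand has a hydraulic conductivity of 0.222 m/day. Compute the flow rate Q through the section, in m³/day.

1.16

Hydraulic gradient i = (136.10 − 131.82) / 2010 = 4.28 / 2010 = 0.002129.
Darcy's law: Q = K · A · i = 0.2220 × 2460 × 0.002129 = 1.163 m³/day.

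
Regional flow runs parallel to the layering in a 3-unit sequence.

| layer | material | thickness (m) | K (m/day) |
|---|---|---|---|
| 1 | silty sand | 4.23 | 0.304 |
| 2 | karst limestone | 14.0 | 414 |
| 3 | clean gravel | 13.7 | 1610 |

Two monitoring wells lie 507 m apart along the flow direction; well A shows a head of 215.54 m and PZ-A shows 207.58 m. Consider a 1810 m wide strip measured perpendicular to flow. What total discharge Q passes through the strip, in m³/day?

792000

Flow is parallel to layering, so each bed carries its own Darcy discharge and the transmissivities add.
Σ(K_i·b_i) = 0.304×4.23 + 414×14.0 + 1610×13.7 = 27854 m²/day.
Hydraulic gradient i = (215.54 − 207.58) / 507 = 7.96 / 507 = 0.01570.
Q = Σ(K_i·b_i) · W · i = 27854 × 1810 × 0.01570 = 7.915e+05 m³/day.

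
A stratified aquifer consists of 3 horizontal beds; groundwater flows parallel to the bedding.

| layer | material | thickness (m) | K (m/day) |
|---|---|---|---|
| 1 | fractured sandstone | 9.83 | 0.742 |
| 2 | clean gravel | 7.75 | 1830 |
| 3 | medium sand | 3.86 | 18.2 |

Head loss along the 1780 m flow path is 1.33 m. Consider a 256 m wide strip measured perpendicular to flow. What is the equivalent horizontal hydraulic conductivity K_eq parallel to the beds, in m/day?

Flow is parallel to layering, so each bed carries its own Darcy discharge and the transmissivities add.
Σ(K_i·b_i) = 0.742×9.83 + 1830×7.75 + 18.2×3.86 = 14260 m²/day.
Total thickness b = 21.44 m, so K_eq = Σ(K_i·b_i)/b = 665.1 m/day.

665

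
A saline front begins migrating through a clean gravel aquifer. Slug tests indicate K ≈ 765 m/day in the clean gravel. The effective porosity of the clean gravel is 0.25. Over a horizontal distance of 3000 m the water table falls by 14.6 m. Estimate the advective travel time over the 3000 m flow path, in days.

Hydraulic gradient i = Δh / L = 14.6 / 3000 = 0.004867.
Darcy flux q = K · i = 765.0 × 0.004867 = 3.723 m/day.
Seepage velocity v = q / n_e = 3.723 / 0.25 = 14.89 m/day.
Travel time t = L / v = 3000 / 14.89 = 201.5 days.

201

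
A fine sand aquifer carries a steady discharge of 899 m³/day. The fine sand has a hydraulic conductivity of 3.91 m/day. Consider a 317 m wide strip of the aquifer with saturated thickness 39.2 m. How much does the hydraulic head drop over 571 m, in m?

Cross-sectional area A = 317 × 39.2 = 12426 m².
From Q = K·A·i, i = Q / (K·A) = 899 / (3.910 × 12426) = 0.01850.
Head loss Δh = i · L = 0.01850 × 571 = 10.57 m.

10.6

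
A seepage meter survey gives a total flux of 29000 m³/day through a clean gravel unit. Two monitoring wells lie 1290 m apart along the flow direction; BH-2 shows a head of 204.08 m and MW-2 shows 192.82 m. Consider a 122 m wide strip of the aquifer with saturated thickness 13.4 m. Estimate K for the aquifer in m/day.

Cross-sectional area A = 122 × 13.4 = 1635 m².
Hydraulic gradient i = (204.08 − 192.82) / 1290 = 11.26 / 1290 = 0.008729.
From Q = K·A·i, K = Q / (A·i) = 29000 / (1635 × 0.008729) = 2032 m/day.

2030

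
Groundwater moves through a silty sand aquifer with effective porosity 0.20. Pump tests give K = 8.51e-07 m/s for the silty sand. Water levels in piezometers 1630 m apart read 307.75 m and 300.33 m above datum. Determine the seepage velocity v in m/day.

0.00167

Convert K: 8.51e-07 m/s × 86400 = 0.07353 m/day.
Hydraulic gradient i = (307.75 − 300.33) / 1630 = 7.42 / 1630 = 0.004552.
Darcy flux q = K · i = 0.07353 × 0.004552 = 0.0003347 m/day.
Seepage velocity v = q / n_e = 0.0003347 / 0.20 = 0.001674 m/day.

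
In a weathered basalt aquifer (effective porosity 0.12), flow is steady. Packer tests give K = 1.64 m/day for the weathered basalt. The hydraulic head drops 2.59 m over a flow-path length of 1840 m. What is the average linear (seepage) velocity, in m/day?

Hydraulic gradient i = Δh / L = 2.59 / 1840 = 0.001408.
Darcy flux q = K · i = 1.640 × 0.001408 = 0.002308 m/day.
Seepage velocity v = q / n_e = 0.002308 / 0.12 = 0.01924 m/day.

0.0192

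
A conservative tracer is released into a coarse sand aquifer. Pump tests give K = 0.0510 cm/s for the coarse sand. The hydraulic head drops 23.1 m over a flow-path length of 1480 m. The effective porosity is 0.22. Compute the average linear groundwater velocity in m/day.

3.13

Convert K: 0.0510 cm/s × 864 = 44.06 m/day.
Hydraulic gradient i = Δh / L = 23.1 / 1480 = 0.01561.
Darcy flux q = K · i = 44.06 × 0.01561 = 0.6878 m/day.
Seepage velocity v = q / n_e = 0.6878 / 0.22 = 3.126 m/day.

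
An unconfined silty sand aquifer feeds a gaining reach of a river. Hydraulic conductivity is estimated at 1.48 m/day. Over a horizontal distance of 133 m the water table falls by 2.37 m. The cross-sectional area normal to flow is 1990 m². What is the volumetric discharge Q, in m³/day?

Hydraulic gradient i = Δh / L = 2.37 / 133 = 0.01782.
Darcy's law: Q = K · A · i = 1.480 × 1990 × 0.01782 = 52.48 m³/day.

52.5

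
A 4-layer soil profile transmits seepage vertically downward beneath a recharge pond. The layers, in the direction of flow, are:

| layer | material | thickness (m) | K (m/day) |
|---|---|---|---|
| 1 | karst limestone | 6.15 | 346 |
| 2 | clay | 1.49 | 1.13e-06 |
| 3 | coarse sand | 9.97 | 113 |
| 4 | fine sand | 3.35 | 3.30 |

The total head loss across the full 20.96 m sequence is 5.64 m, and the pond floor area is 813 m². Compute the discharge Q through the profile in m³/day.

0.00348

Flow is perpendicular to layering, so the layers act in series and the equivalent K is the thickness-weighted harmonic mean.
Total thickness L = 6.15 + 1.49 + 9.97 + 3.35 = 20.96 m.
Σ(b_i/K_i) = 6.15/346 + 1.49/1.13e-06 + 9.97/113 + 3.35/3.30 = 1.319e+06 d.
K_eq = L / Σ(b_i/K_i) = 20.96 / 1.319e+06 = 1.590e-05 m/day.
Q = K_eq · A · (Δh/L) = 1.590e-05 × 813 × (5.64/20.96) = 0.003477 m³/day.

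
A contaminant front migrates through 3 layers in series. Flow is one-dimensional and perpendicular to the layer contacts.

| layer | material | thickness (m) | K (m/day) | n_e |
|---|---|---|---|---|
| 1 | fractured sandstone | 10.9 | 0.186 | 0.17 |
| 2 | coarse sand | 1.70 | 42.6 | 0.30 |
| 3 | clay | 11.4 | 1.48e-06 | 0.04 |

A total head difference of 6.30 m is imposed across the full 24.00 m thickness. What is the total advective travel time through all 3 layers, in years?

With flow normal to the layers, continuity requires the same specific discharge q through every layer.
Σ(b_i/K_i) = 10.9/0.186 + 1.70/42.6 + 11.4/1.48e-06 = 7.703e+06 d.
q = Δh / Σ(b_i/K_i) = 6.30 / 7.703e+06 = 8.179e-07 m/day.
In each layer the seepage velocity is v_i = q/n_i, so the layer transit time is t_i = b_i·n_i / q:
  layer 1 (fractured sandstone): t_1 = 10.9 × 0.17 / 8.179e-07 = 2.266e+06 d
  layer 2 (coarse sand): t_2 = 1.70 × 0.30 / 8.179e-07 = 6.236e+05 d
  layer 3 (clay): t_3 = 11.4 × 0.04 / 8.179e-07 = 5.575e+05 d
Total t = Σ t_i = 3.447e+06 days = 9436 years.

9440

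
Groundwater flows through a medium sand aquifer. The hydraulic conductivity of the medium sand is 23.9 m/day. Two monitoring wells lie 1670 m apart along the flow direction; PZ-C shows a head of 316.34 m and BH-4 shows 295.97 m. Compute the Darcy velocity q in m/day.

0.292

Hydraulic gradient i = (316.34 − 295.97) / 1670 = 20.37 / 1670 = 0.01220.
Specific discharge q = K · i = 23.90 × 0.01220 = 0.2915 m/day.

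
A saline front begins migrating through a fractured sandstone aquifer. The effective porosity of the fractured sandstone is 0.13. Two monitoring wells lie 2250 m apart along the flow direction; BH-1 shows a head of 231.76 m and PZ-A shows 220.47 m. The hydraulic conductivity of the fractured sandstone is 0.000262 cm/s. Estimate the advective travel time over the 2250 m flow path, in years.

Convert K: 0.000262 cm/s × 864 = 0.2264 m/day.
Hydraulic gradient i = (231.76 − 220.47) / 2250 = 11.29 / 2250 = 0.005018.
Darcy flux q = K · i = 0.2264 × 0.005018 = 0.001136 m/day.
Seepage velocity v = q / n_e = 0.001136 / 0.13 = 0.008737 m/day.
Travel time t = L / v = 2250 / 0.008737 = 2.575e+05 days = 705.0 years.

705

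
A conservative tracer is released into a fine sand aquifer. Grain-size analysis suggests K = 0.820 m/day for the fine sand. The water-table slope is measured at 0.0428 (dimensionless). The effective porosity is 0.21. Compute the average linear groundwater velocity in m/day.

0.167

Hydraulic gradient i = 0.0428.
Darcy flux q = K · i = 0.8200 × 0.04280 = 0.03510 m/day.
Seepage velocity v = q / n_e = 0.03510 / 0.21 = 0.1671 m/day.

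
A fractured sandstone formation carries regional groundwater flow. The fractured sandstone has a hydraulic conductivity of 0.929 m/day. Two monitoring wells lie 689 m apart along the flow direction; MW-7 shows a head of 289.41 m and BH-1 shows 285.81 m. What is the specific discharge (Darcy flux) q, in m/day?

Hydraulic gradient i = (289.41 − 285.81) / 689 = 3.6 / 689 = 0.005225.
Specific discharge q = K · i = 0.9290 × 0.005225 = 0.004854 m/day.

0.00485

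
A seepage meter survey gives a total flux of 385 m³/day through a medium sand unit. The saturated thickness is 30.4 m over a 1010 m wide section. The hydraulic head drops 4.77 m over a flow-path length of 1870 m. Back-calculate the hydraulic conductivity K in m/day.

4.92

Cross-sectional area A = 1010 × 30.4 = 30704 m².
Hydraulic gradient i = Δh / L = 4.77 / 1870 = 0.002551.
From Q = K·A·i, K = Q / (A·i) = 385 / (30704 × 0.002551) = 4.916 m/day.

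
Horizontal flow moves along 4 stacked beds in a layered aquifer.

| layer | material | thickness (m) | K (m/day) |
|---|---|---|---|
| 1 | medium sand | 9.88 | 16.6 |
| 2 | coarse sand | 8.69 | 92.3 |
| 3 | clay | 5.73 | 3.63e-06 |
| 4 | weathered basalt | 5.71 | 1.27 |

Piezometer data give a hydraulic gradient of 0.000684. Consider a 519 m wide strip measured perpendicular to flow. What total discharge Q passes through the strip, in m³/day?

346

Flow is parallel to layering, so each bed carries its own Darcy discharge and the transmissivities add.
Σ(K_i·b_i) = 16.6×9.88 + 92.3×8.69 + 3.63e-06×5.73 + 1.27×5.71 = 973.3 m²/day.
Hydraulic gradient i = 0.000684.
Q = Σ(K_i·b_i) · W · i = 973.3 × 519 × 0.0006840 = 345.5 m³/day.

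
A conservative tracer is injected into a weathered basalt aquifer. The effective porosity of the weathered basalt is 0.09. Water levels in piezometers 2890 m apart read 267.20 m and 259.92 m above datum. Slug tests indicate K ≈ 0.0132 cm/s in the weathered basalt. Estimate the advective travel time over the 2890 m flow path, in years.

24.8

Convert K: 0.0132 cm/s × 864 = 11.40 m/day.
Hydraulic gradient i = (267.20 − 259.92) / 2890 = 7.28 / 2890 = 0.002519.
Darcy flux q = K · i = 11.40 × 0.002519 = 0.02873 m/day.
Seepage velocity v = q / n_e = 0.02873 / 0.09 = 0.3192 m/day.
Travel time t = L / v = 2890 / 0.3192 = 9054 days = 24.79 years.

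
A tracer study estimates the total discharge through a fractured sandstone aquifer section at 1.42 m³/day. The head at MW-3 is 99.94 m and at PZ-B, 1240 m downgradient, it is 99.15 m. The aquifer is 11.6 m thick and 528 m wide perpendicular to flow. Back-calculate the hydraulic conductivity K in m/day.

Cross-sectional area A = 528 × 11.6 = 6125 m².
Hydraulic gradient i = (99.94 − 99.15) / 1240 = 0.79 / 1240 = 0.0006371.
From Q = K·A·i, K = Q / (A·i) = 1.42 / (6125 × 0.0006371) = 0.3639 m/day.

0.364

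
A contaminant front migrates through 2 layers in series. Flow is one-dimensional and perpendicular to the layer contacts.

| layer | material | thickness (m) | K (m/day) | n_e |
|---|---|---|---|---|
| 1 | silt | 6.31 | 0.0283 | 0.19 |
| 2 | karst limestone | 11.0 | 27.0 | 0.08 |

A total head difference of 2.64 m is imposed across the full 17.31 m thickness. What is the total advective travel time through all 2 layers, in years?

With flow normal to the layers, continuity requires the same specific discharge q through every layer.
Σ(b_i/K_i) = 6.31/0.0283 + 11.0/27.0 = 223.4 d.
q = Δh / Σ(b_i/K_i) = 2.64 / 223.4 = 0.01182 m/day.
In each layer the seepage velocity is v_i = q/n_i, so the layer transit time is t_i = b_i·n_i / q:
  layer 1 (silt): t_1 = 6.31 × 0.19 / 0.01182 = 101.4 d
  layer 2 (karst limestone): t_2 = 11.0 × 0.08 / 0.01182 = 74.46 d
Total t = Σ t_i = 175.9 days = 0.4816 years.

0.482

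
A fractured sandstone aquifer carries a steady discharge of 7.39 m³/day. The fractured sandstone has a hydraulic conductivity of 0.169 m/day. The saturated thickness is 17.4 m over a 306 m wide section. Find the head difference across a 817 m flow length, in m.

6.71

Cross-sectional area A = 306 × 17.4 = 5324 m².
From Q = K·A·i, i = Q / (K·A) = 7.39 / (0.1690 × 5324) = 0.008213.
Head loss Δh = i · L = 0.008213 × 817 = 6.710 m.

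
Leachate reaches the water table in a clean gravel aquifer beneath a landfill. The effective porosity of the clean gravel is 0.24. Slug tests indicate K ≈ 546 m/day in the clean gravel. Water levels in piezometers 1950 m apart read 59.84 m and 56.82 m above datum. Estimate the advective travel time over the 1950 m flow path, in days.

553

Hydraulic gradient i = (59.84 − 56.82) / 1950 = 3.02 / 1950 = 0.001549.
Darcy flux q = K · i = 546.0 × 0.001549 = 0.8456 m/day.
Seepage velocity v = q / n_e = 0.8456 / 0.24 = 3.523 m/day.
Travel time t = L / v = 1950 / 3.523 = 553.5 days.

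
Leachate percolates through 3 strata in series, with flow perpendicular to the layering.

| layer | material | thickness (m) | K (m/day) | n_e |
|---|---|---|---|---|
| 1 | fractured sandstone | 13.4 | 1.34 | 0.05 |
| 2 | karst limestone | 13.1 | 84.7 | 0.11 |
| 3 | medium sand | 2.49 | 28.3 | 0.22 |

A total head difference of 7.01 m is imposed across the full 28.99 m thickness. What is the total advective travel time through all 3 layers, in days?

3.88

With flow normal to the layers, continuity requires the same specific discharge q through every layer.
Σ(b_i/K_i) = 13.4/1.34 + 13.1/84.7 + 2.49/28.3 = 10.24 d.
q = Δh / Σ(b_i/K_i) = 7.01 / 10.24 = 0.6844 m/day.
In each layer the seepage velocity is v_i = q/n_i, so the layer transit time is t_i = b_i·n_i / q:
  layer 1 (fractured sandstone): t_1 = 13.4 × 0.05 / 0.6844 = 0.9790 d
  layer 2 (karst limestone): t_2 = 13.1 × 0.11 / 0.6844 = 2.106 d
  layer 3 (medium sand): t_3 = 2.49 × 0.22 / 0.6844 = 0.8004 d
Total t = Σ t_i = 3.885 days.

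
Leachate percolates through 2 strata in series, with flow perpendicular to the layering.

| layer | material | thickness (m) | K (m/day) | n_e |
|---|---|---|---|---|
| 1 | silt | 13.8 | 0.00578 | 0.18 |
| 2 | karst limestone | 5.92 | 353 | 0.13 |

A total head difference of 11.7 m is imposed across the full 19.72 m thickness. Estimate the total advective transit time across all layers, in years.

1.82

With flow normal to the layers, continuity requires the same specific discharge q through every layer.
Σ(b_i/K_i) = 13.8/0.00578 + 5.92/353 = 2388 d.
q = Δh / Σ(b_i/K_i) = 11.7 / 2388 = 0.004900 m/day.
In each layer the seepage velocity is v_i = q/n_i, so the layer transit time is t_i = b_i·n_i / q:
  layer 1 (silt): t_1 = 13.8 × 0.18 / 0.004900 = 506.9 d
  layer 2 (karst limestone): t_2 = 5.92 × 0.13 / 0.004900 = 157.0 d
Total t = Σ t_i = 663.9 days = 1.818 years.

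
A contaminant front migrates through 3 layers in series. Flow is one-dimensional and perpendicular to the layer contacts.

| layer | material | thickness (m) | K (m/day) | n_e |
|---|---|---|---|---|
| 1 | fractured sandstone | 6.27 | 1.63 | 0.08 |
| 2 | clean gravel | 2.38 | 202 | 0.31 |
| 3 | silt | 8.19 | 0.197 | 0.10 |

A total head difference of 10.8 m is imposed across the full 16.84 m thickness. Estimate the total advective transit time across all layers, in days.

With flow normal to the layers, continuity requires the same specific discharge q through every layer.
Σ(b_i/K_i) = 6.27/1.63 + 2.38/202 + 8.19/0.197 = 45.43 d.
q = Δh / Σ(b_i/K_i) = 10.8 / 45.43 = 0.2377 m/day.
In each layer the seepage velocity is v_i = q/n_i, so the layer transit time is t_i = b_i·n_i / q:
  layer 1 (fractured sandstone): t_1 = 6.27 × 0.08 / 0.2377 = 2.110 d
  layer 2 (clean gravel): t_2 = 2.38 × 0.31 / 0.2377 = 3.104 d
  layer 3 (silt): t_3 = 8.19 × 0.10 / 0.2377 = 3.445 d
Total t = Σ t_i = 8.659 days.

8.66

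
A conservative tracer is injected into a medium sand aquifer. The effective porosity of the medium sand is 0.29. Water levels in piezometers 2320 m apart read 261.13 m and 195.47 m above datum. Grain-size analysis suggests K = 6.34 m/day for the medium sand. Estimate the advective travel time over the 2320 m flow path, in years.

10.3

Hydraulic gradient i = (261.13 − 195.47) / 2320 = 65.66 / 2320 = 0.02830.
Darcy flux q = K · i = 6.340 × 0.02830 = 0.1794 m/day.
Seepage velocity v = q / n_e = 0.1794 / 0.29 = 0.6187 m/day.
Travel time t = L / v = 2320 / 0.6187 = 3750 days = 10.27 years.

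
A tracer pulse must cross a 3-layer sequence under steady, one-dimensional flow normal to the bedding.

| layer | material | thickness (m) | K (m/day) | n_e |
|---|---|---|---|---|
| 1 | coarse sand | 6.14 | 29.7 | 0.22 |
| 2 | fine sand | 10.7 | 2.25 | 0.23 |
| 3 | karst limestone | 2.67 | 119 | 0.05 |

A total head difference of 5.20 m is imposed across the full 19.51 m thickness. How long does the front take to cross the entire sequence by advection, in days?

3.78

With flow normal to the layers, continuity requires the same specific discharge q through every layer.
Σ(b_i/K_i) = 6.14/29.7 + 10.7/2.25 + 2.67/119 = 4.985 d.
q = Δh / Σ(b_i/K_i) = 5.20 / 4.985 = 1.043 m/day.
In each layer the seepage velocity is v_i = q/n_i, so the layer transit time is t_i = b_i·n_i / q:
  layer 1 (coarse sand): t_1 = 6.14 × 0.22 / 1.043 = 1.295 d
  layer 2 (fine sand): t_2 = 10.7 × 0.23 / 1.043 = 2.359 d
  layer 3 (karst limestone): t_3 = 2.67 × 0.05 / 1.043 = 0.1280 d
Total t = Σ t_i = 3.782 days.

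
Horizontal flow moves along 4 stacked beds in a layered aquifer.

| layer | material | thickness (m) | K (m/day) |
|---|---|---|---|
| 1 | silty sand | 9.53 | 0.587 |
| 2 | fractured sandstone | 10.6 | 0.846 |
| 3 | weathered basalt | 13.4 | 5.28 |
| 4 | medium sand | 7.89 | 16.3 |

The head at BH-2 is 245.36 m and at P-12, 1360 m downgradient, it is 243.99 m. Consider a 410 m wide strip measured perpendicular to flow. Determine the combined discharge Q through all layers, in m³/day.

Flow is parallel to layering, so each bed carries its own Darcy discharge and the transmissivities add.
Σ(K_i·b_i) = 0.587×9.53 + 0.846×10.6 + 5.28×13.4 + 16.3×7.89 = 213.9 m²/day.
Hydraulic gradient i = (245.36 − 243.99) / 1360 = 1.37 / 1360 = 0.001007.
Q = Σ(K_i·b_i) · W · i = 213.9 × 410 × 0.001007 = 88.35 m³/day.

88.4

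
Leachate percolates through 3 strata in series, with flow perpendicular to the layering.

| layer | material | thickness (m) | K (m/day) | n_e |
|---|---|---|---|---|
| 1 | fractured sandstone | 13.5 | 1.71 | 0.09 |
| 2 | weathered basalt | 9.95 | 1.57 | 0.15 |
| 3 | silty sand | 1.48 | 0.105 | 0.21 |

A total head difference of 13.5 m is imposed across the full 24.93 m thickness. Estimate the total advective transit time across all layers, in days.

6.33

With flow normal to the layers, continuity requires the same specific discharge q through every layer.
Σ(b_i/K_i) = 13.5/1.71 + 9.95/1.57 + 1.48/0.105 = 28.33 d.
q = Δh / Σ(b_i/K_i) = 13.5 / 28.33 = 0.4766 m/day.
In each layer the seepage velocity is v_i = q/n_i, so the layer transit time is t_i = b_i·n_i / q:
  layer 1 (fractured sandstone): t_1 = 13.5 × 0.09 / 0.4766 = 2.549 d
  layer 2 (weathered basalt): t_2 = 9.95 × 0.15 / 0.4766 = 3.132 d
  layer 3 (silty sand): t_3 = 1.48 × 0.21 / 0.4766 = 0.6522 d
Total t = Σ t_i = 6.333 days.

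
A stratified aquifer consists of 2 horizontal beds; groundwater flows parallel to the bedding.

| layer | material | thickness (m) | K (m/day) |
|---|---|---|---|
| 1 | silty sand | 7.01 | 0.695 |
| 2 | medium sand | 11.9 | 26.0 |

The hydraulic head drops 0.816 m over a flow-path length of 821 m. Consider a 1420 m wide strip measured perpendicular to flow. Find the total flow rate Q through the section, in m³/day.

444

Flow is parallel to layering, so each bed carries its own Darcy discharge and the transmissivities add.
Σ(K_i·b_i) = 0.695×7.01 + 26.0×11.9 = 314.3 m²/day.
Hydraulic gradient i = Δh / L = 0.816 / 821 = 0.0009939.
Q = Σ(K_i·b_i) · W · i = 314.3 × 1420 × 0.0009939 = 443.5 m³/day.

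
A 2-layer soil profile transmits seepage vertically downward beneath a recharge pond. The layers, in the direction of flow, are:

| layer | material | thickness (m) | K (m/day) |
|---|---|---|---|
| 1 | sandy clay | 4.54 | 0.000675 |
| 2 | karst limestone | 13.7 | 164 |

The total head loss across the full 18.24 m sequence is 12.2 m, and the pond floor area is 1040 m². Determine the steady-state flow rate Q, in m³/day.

Flow is perpendicular to layering, so the layers act in series and the equivalent K is the thickness-weighted harmonic mean.
Total thickness L = 4.54 + 13.7 = 18.24 m.
Σ(b_i/K_i) = 4.54/0.000675 + 13.7/164 = 6726 d.
K_eq = L / Σ(b_i/K_i) = 18.24 / 6726 = 0.002712 m/day.
Q = K_eq · A · (Δh/L) = 0.002712 × 1040 × (12.2/18.24) = 1.886 m³/day.

1.89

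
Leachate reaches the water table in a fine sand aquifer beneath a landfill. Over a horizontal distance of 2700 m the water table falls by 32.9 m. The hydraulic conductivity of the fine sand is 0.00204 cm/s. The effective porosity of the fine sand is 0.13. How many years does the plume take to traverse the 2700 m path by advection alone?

44.7

Convert K: 0.00204 cm/s × 864 = 1.763 m/day.
Hydraulic gradient i = Δh / L = 32.9 / 2700 = 0.01219.
Darcy flux q = K · i = 1.763 × 0.01219 = 0.02148 m/day.
Seepage velocity v = q / n_e = 0.02148 / 0.13 = 0.1652 m/day.
Travel time t = L / v = 2700 / 0.1652 = 16343 days = 44.74 years.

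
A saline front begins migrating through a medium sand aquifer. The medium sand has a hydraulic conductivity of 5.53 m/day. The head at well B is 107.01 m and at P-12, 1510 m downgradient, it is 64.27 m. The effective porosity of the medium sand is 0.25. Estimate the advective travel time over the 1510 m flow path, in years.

Hydraulic gradient i = (107.01 − 64.27) / 1510 = 42.74 / 1510 = 0.02830.
Darcy flux q = K · i = 5.530 × 0.02830 = 0.1565 m/day.
Seepage velocity v = q / n_e = 0.1565 / 0.25 = 0.6261 m/day.
Travel time t = L / v = 1510 / 0.6261 = 2412 days = 6.603 years.

6.60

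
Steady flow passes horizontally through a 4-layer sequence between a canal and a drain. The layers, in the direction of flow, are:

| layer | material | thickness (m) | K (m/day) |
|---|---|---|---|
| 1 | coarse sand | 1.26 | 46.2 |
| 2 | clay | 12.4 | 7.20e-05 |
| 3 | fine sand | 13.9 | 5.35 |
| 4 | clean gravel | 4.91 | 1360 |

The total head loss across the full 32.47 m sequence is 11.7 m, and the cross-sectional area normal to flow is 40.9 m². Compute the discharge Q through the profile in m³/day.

0.00278

Flow is perpendicular to layering, so the layers act in series and the equivalent K is the thickness-weighted harmonic mean.
Total thickness L = 1.26 + 12.4 + 13.9 + 4.91 = 32.47 m.
Σ(b_i/K_i) = 1.26/46.2 + 12.4/7.20e-05 + 13.9/5.35 + 4.91/1360 = 1.722e+05 d.
K_eq = L / Σ(b_i/K_i) = 32.47 / 1.722e+05 = 0.0001885 m/day.
Q = K_eq · A · (Δh/L) = 0.0001885 × 40.9 × (11.7/32.47) = 0.002779 m³/day.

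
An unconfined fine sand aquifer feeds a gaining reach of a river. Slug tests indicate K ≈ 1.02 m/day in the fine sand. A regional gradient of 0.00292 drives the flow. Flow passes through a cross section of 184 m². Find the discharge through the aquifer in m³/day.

Hydraulic gradient i = 0.00292.
Darcy's law: Q = K · A · i = 1.020 × 184.0 × 0.002920 = 0.5480 m³/day.

0.548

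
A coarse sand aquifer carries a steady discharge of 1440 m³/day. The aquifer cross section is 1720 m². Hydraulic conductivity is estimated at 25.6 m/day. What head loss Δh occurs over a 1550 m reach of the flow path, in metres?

From Q = K·A·i, i = Q / (K·A) = 1440 / (25.60 × 1720) = 0.03270.
Head loss Δh = i · L = 0.03270 × 1550 = 50.69 m.

50.7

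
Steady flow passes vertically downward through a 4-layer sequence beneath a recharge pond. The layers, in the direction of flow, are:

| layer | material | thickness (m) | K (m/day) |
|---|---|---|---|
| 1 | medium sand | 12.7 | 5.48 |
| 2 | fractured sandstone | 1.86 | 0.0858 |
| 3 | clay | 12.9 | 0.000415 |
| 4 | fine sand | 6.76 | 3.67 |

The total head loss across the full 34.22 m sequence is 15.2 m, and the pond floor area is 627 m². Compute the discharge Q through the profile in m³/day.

Flow is perpendicular to layering, so the layers act in series and the equivalent K is the thickness-weighted harmonic mean.
Total thickness L = 12.7 + 1.86 + 12.9 + 6.76 = 34.22 m.
Σ(b_i/K_i) = 12.7/5.48 + 1.86/0.0858 + 12.9/0.000415 + 6.76/3.67 = 31110 d.
K_eq = L / Σ(b_i/K_i) = 34.22 / 31110 = 0.001100 m/day.
Q = K_eq · A · (Δh/L) = 0.001100 × 627 × (15.2/34.22) = 0.3063 m³/day.

0.306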